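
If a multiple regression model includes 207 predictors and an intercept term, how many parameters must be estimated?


Total coefficients = number of predictors + 1 (for the intercept).
= 207 + 1 = 208.

208


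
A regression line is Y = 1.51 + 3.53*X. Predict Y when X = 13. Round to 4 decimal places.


Substitute X = 13 into the equation:
Y = 1.51 + 3.53 * 13 = 1.51 + 45.8900 = 47.4000.

47.4000


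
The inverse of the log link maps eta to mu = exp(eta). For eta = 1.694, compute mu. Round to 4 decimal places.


mu = exp(eta) = exp(1.694).
= 5.4412.

5.4412


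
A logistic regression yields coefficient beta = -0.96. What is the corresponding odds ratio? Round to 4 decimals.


Odds ratio = exp(beta) = exp(-0.96).
= 0.3829.

0.3829


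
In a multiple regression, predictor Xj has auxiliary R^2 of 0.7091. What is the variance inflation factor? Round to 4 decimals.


Using VIF = 1/(1 - R^2_j):
1 - 0.7091 = 0.2909.
VIF = 3.4376.

3.4376


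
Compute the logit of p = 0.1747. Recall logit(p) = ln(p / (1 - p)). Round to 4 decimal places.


Compute the odds: 0.1747/0.8253 = 0.2117.
Take the natural log: ln(0.2117) = -1.5527.

-1.5527


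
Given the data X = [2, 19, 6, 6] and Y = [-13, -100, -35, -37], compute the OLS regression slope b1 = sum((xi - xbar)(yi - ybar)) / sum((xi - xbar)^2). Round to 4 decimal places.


Calculate xbar = 8.2500, ybar = -46.2500.
S_xx = 164.7500, S_xy = -831.7500.
Using b1 = S_xy / S_xx = -831.7500 / 164.7500, we get b1 = -5.0486.

-5.0486


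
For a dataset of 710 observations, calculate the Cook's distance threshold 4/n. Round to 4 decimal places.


Cook's distance cutoff = 4/n = 4/710.
= 0.0056.

0.0056


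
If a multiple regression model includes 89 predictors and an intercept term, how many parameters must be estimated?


Each predictor gets one coefficient, plus one intercept.
Total parameters = 89 + 1 = 90.

90


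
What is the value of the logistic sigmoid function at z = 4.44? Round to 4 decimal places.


Compute exp(-4.4400) = 0.0118.
Sigmoid = 1 / (1 + 0.0118) = 1 / 1.0118 = 0.9883.

0.9883


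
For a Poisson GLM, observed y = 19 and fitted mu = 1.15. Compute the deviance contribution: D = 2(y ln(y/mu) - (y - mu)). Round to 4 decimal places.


First: ln(19/1.15) = 2.804677.
Then: 19 * 2.804677 = 53.288863.
y - mu = 19 - 1.15 = 17.85.
D = 2(53.288863 - 17.85) = 70.877726, which rounds to 70.8777.

70.8777


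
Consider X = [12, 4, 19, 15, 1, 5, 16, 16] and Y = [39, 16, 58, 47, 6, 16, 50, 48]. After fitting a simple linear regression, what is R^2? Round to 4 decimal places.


Fit the OLS line: b0 = 3.2184, b1 = 2.8892.
SSres = 8.1234.
SStot = 2646.0000.
R^2 = 1 - 8.1234/2646.0000 = 0.9969.

0.9969


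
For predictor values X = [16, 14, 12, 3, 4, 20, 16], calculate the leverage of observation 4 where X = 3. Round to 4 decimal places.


Mean of X: xbar = 12.1429.
SXX = 244.8571.
For X = 3: h = 1/7 + (3 - 12.1429)^2/244.8571 = 0.4842.

0.4842


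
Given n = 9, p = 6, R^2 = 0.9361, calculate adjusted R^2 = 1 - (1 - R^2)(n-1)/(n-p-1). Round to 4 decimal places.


Using the formula:
(1 - 0.9361) = 0.0639.
Multiply by 8/2: 0.0639 * 8 = 0.5112, then 0.5112 / 2 = 0.2556.
Adj R^2 = 1 - 0.2556 = 0.7444.

0.7444


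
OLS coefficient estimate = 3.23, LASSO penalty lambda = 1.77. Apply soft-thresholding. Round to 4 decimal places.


Absolute value: |3.23| = 3.23.
Compare to lambda = 1.77.
Since |beta| > lambda, coefficient = sign(beta)*(|beta| - lambda) = 1.4600.

1.4600


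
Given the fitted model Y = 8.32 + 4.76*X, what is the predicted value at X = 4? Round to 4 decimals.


Predicted value:
Y = 8.32 + (4.76)(4) = 8.32 + 19.0400 = 27.3600.

27.3600


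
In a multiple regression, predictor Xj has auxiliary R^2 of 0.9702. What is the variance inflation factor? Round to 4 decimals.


Using VIF = 1/(1 - R^2_j):
1 - 0.9702 = 0.0298.
VIF = 33.5570.

33.5570


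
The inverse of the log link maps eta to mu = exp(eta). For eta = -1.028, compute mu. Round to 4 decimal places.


The inverse log link gives:
mu = exp(-1.028) = 0.3577.

0.3577


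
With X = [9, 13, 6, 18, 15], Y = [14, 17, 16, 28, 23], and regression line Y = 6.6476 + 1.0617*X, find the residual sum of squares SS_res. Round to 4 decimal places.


For each point, residual = actual - predicted.
Residuals: [-2.2029, -3.4497, 2.9822, 2.2418, 0.4269].
Sum of squared residuals = 30.8546.

30.8546


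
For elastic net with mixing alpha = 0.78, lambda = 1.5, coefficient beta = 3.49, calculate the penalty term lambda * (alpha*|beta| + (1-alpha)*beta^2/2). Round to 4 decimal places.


alpha * |beta| = 0.78 * 3.49 = 2.7222.
(1-alpha) * beta^2/2 = 0.22 * 12.1801/2 = 1.3398.
Total = 1.5 * (2.7222 + 1.3398) = 6.0930.

6.0930


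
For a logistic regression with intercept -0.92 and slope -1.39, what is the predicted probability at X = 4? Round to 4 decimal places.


Linear predictor: z = -0.92 + -1.39 * 4 = -6.4800.
P = 1/(1 + exp(6.4800)) = 1/(1 + 651.9709) = 0.0015.

0.0015


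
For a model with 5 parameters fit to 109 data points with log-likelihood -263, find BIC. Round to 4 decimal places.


k * ln(n) = 5 * ln(109) = 5 * 4.691348 = 23.456740.
-2 * loglik = -2 * (-263) = 526.
BIC = 23.456740 + 526 = 549.456740, which rounds to 549.4567.

549.4567


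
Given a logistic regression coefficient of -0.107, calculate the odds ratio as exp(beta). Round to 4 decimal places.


exp(-0.107) = 0.8985.
So the odds ratio is 0.8985.

0.8985


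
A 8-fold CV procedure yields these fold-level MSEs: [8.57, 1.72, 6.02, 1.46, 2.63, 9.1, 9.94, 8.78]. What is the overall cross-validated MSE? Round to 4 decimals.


Add all fold MSEs: 48.2200.
Divide by k = 8: 48.2200/8 = 6.0275.

6.0275


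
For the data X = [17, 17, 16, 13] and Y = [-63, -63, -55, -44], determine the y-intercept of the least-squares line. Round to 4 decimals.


Compute b1 = -4.6744 from the OLS formula.
With xbar = 15.7500 and ybar = -56.2500, the intercept is:
b0 = -56.2500 - -4.6744 * 15.7500 = 17.3721.

17.3721


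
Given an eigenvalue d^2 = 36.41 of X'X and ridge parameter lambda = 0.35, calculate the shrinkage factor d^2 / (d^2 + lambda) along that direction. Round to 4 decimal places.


Compute the denominator: 36.41 + 0.35 = 36.7600.
Shrinkage factor = 36.41 / 36.7600 = 0.9905.

0.9905


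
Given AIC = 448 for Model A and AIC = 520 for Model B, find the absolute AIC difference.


Compute |448 - 520| = 72.
Model A has the smaller AIC.

72


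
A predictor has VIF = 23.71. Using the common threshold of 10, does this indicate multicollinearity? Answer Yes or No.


The threshold is 10.
VIF = 23.71 is >= 10.
Multicollinearity indication: Yes.

Yes


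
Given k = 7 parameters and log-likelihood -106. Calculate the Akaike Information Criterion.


AIC = 2*7 - 2*(-106).
= 14 + 212 = 226.

226


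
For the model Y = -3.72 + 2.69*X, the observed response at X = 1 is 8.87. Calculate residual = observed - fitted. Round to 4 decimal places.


Compute yhat = -3.72 + (2.69)(1) = -1.0300.
Residual = actual - predicted = 8.87 - -1.0300 = 9.9000.

9.9000


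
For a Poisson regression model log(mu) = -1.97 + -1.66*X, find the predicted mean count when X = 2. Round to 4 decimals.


eta = -1.97 + -1.66 * 2 = -5.2900.
mu = exp(-5.2900) = 0.0050.

0.0050


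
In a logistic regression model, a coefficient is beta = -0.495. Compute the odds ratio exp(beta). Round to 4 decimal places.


Odds ratio = exp(beta) = exp(-0.495).
= 0.6096.

0.6096


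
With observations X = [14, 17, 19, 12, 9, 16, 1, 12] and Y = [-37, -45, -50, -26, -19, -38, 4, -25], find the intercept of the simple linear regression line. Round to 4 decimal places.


First find the slope: b1 = -3.0180.
Means: xbar = 12.5000, ybar = -29.5000.
b0 = ybar - b1 * xbar = -29.5000 - -3.0180 * 12.5000 = 8.2252.

8.2252


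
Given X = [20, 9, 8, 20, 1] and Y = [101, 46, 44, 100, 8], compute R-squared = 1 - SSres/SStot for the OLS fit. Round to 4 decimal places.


The fitted line is Y = 3.5154 + 4.8521*X.
SSres = 4.8258, SStot = 6436.8000.
R^2 = 1 - SSres/SStot = 0.9993.

0.9993


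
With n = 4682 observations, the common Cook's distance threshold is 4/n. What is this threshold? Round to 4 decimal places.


The threshold is 4/n.
4/4682 = 0.0009.

0.0009


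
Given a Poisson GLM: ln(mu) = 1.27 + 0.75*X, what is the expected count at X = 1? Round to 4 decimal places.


Compute eta = 1.27 + 0.75 * 1 = 2.0200.
Apply inverse link: mu = e^2.0200 = 7.5383.

7.5383


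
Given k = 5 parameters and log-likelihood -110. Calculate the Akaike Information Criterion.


Compute:
2k = 2*5 = 10.
-2*loglik = -2*(-110) = 220.
AIC = 10 + 220 = 230.

230


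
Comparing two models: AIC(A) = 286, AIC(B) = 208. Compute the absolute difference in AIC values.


|AIC_A - AIC_B| = |286 - 208| = 78.
Model B is preferred (lower AIC).

78


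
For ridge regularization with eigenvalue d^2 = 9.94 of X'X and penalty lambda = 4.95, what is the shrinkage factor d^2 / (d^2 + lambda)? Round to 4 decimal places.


Compute the denominator: 9.94 + 4.95 = 14.8900.
Shrinkage factor = 9.94 / 14.8900 = 0.6676.

0.6676


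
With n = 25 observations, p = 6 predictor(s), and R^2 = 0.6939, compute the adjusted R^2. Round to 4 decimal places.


Using the formula:
(1 - 0.6939) = 0.3061.
Multiply by 24/18: 0.3061 * 24 = 7.3464, then 7.3464 / 18 = 0.4081.
Adj R^2 = 1 - 0.4081 = 0.5919.

0.5919


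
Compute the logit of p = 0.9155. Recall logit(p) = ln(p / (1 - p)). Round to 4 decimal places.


1 - p = 0.0845.
p/(1-p) = 10.8343.
logit = ln(10.8343) = 2.3827.

2.3827


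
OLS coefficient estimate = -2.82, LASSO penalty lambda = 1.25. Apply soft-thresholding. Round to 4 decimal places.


Check: |-2.82| = 2.82 vs lambda = 1.25.
Since |beta| > lambda, coefficient = sign(beta)*(|beta| - lambda) = -1.5700.
Soft-thresholded coefficient = -1.5700.

-1.5700


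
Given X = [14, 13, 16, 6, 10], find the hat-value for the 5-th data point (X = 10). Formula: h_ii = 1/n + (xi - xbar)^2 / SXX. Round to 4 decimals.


Compute xbar = 11.8000 with n = 5 observations.
SXX = 60.8000.
Leverage = 1/5 + (10 - 11.8000)^2/60.8000 = 0.2533.

0.2533


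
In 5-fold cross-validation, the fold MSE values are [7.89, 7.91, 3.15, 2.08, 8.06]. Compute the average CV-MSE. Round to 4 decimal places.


Total MSE across folds = 29.0900.
CV-MSE = 29.0900/5 = 5.8180.

5.8180


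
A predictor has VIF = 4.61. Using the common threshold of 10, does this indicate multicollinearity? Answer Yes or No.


The threshold is 10.
VIF = 4.61 is < 10.
Multicollinearity indication: No.

No


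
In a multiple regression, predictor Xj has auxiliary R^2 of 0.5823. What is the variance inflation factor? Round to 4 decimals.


VIF = 1 / (1 - 0.5823).
= 1 / 0.4177 = 2.3941.

2.3941


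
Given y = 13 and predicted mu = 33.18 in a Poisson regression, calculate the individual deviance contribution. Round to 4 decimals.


y/mu = 13/33.18 = 0.391802 (approx.), and ln(13/33.18) = -0.936998.
y * ln(y/mu) = 13 * -0.936998 = -12.180974.
y - mu = -20.18.
D = 2 * (-12.180974 - -20.18) = 15.998052, which rounds to 15.9981.

15.9981


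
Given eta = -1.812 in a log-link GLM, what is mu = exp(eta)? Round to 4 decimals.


Apply the inverse link:
mu = e^-1.812 = 0.1633.

0.1633


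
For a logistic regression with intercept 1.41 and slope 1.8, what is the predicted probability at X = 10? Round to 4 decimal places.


Linear predictor: z = 1.41 + 1.8 * 10 = 19.4100.
P = 1/(1 + exp(-19.4100)) = 1/(1 + 0.0000) = 1.0000.

1.0000


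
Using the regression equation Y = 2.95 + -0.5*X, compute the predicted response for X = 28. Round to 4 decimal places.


Plug X = 28 into Y = 2.95 + -0.5*X:
Y = 2.95 + -14.0000 = -11.0500.

-11.0500


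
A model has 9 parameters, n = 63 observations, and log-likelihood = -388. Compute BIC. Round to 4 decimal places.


k * ln(n) = 9 * ln(63) = 9 * 4.143135 = 37.288215.
-2 * loglik = -2 * (-388) = 776.
BIC = 37.288215 + 776 = 813.288215, which rounds to 813.2882.

813.2882


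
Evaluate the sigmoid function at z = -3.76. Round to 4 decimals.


exp(3.7600) = 42.9484.
1 + exp(-z) = 43.9484.
sigmoid = 1/43.9484 = 0.0228.

0.0228


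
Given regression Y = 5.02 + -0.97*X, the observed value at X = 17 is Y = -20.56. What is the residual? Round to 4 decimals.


Compute yhat = 5.02 + (-0.97)(17) = -11.4700.
Residual = actual - predicted = -20.56 - -11.4700 = -9.0900.

-9.0900


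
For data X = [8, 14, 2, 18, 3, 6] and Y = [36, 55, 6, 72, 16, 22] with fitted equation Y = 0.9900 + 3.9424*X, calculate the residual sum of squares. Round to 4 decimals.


Compute predicted values, then residuals = yi - yhat_i.
Residuals: [3.4708, -1.1836, -2.8748, 0.0468, 3.1828, -2.6444].
SSres = sum(residual^2) = 38.8371.

38.8371


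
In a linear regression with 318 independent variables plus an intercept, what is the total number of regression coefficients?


Total coefficients = number of predictors + 1 (for the intercept).
= 318 + 1 = 319.

319


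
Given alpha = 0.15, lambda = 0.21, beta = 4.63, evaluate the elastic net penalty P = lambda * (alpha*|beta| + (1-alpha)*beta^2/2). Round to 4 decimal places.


Compute:
L1 = 0.15 * 4.63 = 0.6945.
L2 = 0.85 * 4.63^2 / 2 = 9.1107.
Penalty = 0.21 * (0.6945 + 9.1107) = 2.0591.

2.0591


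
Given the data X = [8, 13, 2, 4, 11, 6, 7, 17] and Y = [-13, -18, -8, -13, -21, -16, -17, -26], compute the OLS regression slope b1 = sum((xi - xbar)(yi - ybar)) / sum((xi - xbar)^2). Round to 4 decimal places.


First compute the means: xbar = 8.5000, ybar = -16.5000.
Then S_xx = sum((xi - xbar)^2) = 170.0000.
S_xy = sum((xi - xbar)(yi - ybar)) = -172.0000.
b1 = S_xy / S_xx = -172.0000 / 170.0000 = -1.0118.

-1.0118


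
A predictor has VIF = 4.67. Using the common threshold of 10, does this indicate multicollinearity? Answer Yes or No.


Compare VIF = 4.67 to the threshold of 10.
4.67 < 10, so the answer is No.

No


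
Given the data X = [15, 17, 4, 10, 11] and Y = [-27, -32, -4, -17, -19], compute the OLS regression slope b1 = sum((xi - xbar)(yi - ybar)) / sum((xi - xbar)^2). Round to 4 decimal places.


Calculate xbar = 11.4000, ybar = -19.8000.
S_xx = 101.2000, S_xy = -215.4000.
Using b1 = S_xy / S_xx = -215.4000 / 101.2000, we get b1 = -2.1285.

-2.1285


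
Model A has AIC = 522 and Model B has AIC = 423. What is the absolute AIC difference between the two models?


Compute |522 - 423| = 99.
Model B has the smaller AIC.

99


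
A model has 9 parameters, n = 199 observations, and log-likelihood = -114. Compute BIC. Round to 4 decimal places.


Compute k*ln(n) = 9*ln(199) = 9*5.293305 = 47.639745.
Then -2*loglik = 228.
BIC = 47.639745 + 228 = 275.639745, which rounds to 275.6397.

275.6397


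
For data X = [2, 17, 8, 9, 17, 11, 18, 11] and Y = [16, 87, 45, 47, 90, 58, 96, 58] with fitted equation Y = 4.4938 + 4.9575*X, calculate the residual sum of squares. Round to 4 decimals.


Compute predicted values, then residuals = yi - yhat_i.
Residuals: [1.5912, -1.7713, 0.8462, -2.1113, 1.2287, -1.0263, 2.2712, -1.0263].
SSres = sum(residual^2) = 19.6177.

19.6177


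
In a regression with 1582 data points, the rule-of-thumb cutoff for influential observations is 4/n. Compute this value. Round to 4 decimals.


Using the rule of thumb:
Threshold = 4 / 1582 = 0.0025.

0.0025


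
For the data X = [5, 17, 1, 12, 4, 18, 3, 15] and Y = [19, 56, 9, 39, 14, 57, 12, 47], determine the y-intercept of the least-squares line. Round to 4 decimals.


First find the slope: b1 = 2.9560.
Means: xbar = 9.3750, ybar = 31.6250.
b0 = ybar - b1 * xbar = 31.6250 - 2.9560 * 9.3750 = 3.9121.

3.9121


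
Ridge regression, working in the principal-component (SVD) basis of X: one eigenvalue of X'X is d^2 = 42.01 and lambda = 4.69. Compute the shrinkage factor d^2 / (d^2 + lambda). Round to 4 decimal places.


d^2 + lambda = 42.01 + 4.69 = 46.7000.
Shrinkage factor = 42.01/46.7000 = 0.8996.

0.8996


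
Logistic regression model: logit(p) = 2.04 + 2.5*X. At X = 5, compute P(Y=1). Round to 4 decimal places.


z = 2.04 + 2.5 * 5 = 14.5400.
Sigmoid: P = 1 / (1 + exp(-14.5400)) = 1.0000.

1.0000


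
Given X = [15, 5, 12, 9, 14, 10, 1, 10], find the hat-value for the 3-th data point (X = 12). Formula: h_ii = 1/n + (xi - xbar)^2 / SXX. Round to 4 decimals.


Mean of X: xbar = 9.5000.
SXX = 150.0000.
For X = 12: h = 1/8 + (12 - 9.5000)^2/150.0000 = 0.1667.

0.1667


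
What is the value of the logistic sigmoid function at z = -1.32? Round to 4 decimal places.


exp(1.3200) = 3.7434.
1 + exp(-z) = 4.7434.
sigmoid = 1/4.7434 = 0.2108.

0.2108


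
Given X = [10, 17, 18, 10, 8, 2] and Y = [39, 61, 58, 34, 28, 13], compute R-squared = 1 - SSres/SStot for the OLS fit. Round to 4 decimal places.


Fit the OLS line: b0 = 5.9453, b1 = 3.0358.
SSres = 37.1065.
SStot = 1666.8333.
R^2 = 1 - 37.1065/1666.8333 = 0.9777.

0.9777


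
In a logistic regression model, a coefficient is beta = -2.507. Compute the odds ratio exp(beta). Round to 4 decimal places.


The odds ratio is computed as:
OR = e^(-2.507) = 0.0815.

0.0815


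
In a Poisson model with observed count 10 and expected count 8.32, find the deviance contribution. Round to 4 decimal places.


y/mu = 10/8.32 = 1.201923 (approx.), and ln(10/8.32) = 0.183923.
y * ln(y/mu) = 10 * 0.183923 = 1.839230.
y - mu = 1.68.
D = 2 * (1.839230 - 1.68) = 0.318460, which rounds to 0.3185.

0.3185


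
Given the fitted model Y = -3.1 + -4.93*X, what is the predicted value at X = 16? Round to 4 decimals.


Substitute X = 16 into the equation:
Y = -3.1 + -4.93 * 16 = -3.1 + -78.8800 = -81.9800.

-81.9800


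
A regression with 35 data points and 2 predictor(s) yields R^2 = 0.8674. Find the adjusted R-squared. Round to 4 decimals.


Adjusted R^2 = 1 - (1 - R^2) * (n-1)/(n-p-1).
(1 - R^2) = 0.1326.
(n-1)/(n-p-1) = 34/32.
(1 - R^2) * (n-1) = 0.1326 * 34 = 4.5084.
Divide by (n-p-1): 4.5084 / 32 = 0.1409.
Adj R^2 = 1 - 0.1409 = 0.8591.

0.8591


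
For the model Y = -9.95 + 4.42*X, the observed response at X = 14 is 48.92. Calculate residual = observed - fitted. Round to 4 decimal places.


Compute yhat = -9.95 + (4.42)(14) = 51.9300.
Residual = actual - predicted = 48.92 - 51.9300 = -3.0100.

-3.0100


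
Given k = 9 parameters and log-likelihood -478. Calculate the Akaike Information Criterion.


AIC = 2*9 - 2*(-478).
= 18 + 956 = 974.

974


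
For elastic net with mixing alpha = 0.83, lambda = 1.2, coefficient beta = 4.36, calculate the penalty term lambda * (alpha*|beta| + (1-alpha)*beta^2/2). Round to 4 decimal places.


Compute:
L1 = 0.83 * 4.36 = 3.6188.
L2 = 0.17 * 4.36^2 / 2 = 1.6158.
Penalty = 1.2 * (3.6188 + 1.6158) = 6.2815.

6.2815


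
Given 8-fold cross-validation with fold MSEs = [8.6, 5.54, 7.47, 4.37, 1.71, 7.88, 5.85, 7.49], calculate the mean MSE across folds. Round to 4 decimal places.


Sum of fold MSEs = 48.9100.
Average = 48.9100 / 8 = 6.1138.

6.1138


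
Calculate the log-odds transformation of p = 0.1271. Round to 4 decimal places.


The odds are p/(1-p) = 0.1271 / 0.8729 = 0.1456.
logit(p) = ln(0.1456) = -1.9268.

-1.9268


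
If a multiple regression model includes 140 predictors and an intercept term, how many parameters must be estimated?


Including the intercept, the model has 140 predictor coefficients + 1 intercept.
Total = 141.

141


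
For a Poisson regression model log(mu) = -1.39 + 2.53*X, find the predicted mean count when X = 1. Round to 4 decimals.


Linear predictor: eta = -1.39 + (2.53)(1) = 1.1400.
Expected count: mu = exp(1.1400) = 3.1268.

3.1268


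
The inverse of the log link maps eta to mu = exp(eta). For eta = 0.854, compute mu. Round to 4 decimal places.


Apply the inverse link:
mu = e^0.854 = 2.3490.

2.3490


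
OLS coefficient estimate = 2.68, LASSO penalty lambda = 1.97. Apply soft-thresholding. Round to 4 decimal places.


|beta_OLS| = 2.68.
lambda = 1.97.
Since |beta| > lambda, coefficient = sign(beta)*(|beta| - lambda) = 0.7100.
Result = 0.7100.

0.7100


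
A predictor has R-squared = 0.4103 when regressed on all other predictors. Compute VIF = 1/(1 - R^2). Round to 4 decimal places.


VIF = 1 / (1 - 0.4103).
= 1 / 0.5897 = 1.6958.

1.6958


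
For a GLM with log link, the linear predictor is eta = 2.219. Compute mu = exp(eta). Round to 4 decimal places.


The inverse log link gives:
mu = exp(2.219) = 9.1981.

9.1981


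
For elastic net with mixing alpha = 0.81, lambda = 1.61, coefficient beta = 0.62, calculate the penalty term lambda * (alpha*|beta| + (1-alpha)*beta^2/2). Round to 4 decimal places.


alpha * |beta| = 0.81 * 0.62 = 0.5022.
(1-alpha) * beta^2/2 = 0.19 * 0.3844/2 = 0.0365.
Total = 1.61 * (0.5022 + 0.0365) = 0.8673.

0.8673


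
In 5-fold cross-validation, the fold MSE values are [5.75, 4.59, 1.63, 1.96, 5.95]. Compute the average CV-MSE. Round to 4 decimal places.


Total MSE across folds = 19.8800.
CV-MSE = 19.8800/5 = 3.9760.

3.9760


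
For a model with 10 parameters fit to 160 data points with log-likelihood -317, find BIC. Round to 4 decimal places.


k * ln(n) = 10 * ln(160) = 10 * 5.075174 = 50.751740.
-2 * loglik = -2 * (-317) = 634.
BIC = 50.751740 + 634 = 684.751740, which rounds to 684.7517.

684.7517


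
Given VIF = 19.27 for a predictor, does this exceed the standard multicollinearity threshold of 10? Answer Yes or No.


Compare VIF = 19.27 to the threshold of 10.
19.27 >= 10, so the answer is Yes.

Yes


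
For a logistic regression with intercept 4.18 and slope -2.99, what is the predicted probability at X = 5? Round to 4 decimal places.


z = 4.18 + -2.99 * 5 = -10.7700.
Sigmoid: P = 1 / (1 + exp(10.7700)) = 0.0000.

0.0000


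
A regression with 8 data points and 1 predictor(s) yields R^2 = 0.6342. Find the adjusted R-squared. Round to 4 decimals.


Using the formula:
(1 - 0.6342) = 0.3658.
Multiply by 7/6: 0.3658 * 7 = 2.5606, then 2.5606 / 6 = 0.4268.
Adj R^2 = 1 - 0.4268 = 0.5732.

0.5732


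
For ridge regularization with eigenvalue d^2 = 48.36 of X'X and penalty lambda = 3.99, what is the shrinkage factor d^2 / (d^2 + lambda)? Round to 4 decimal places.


Denominator = d^2 + lambda = 48.36 + 3.99 = 52.3500.
Shrinkage = 48.36 / 52.3500 = 0.9238.

0.9238


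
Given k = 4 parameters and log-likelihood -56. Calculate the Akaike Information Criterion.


AIC = 2*4 - 2*(-56).
= 8 + 112 = 120.

120


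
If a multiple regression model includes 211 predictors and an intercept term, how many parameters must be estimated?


Each predictor gets one coefficient, plus one intercept.
Total parameters = 211 + 1 = 212.

212


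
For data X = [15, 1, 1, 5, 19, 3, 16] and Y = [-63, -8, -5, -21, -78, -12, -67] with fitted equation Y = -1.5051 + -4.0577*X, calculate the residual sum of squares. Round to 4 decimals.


Predicted values from Y = -1.5051 + -4.0577*X.
Residuals: [-0.6294, -2.4372, 0.5628, 0.7936, 0.6014, 1.6782, -0.5717].
SSres = 10.7875.

10.7875


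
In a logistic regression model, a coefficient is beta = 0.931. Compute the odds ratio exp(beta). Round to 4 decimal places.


exp(0.931) = 2.5370.
So the odds ratio is 2.5370.

2.5370


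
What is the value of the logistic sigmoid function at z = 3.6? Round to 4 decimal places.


First, exp(-3.6000) = 0.0273.
Then sigma(z) = 1/(1 + 0.0273) = 0.9734.

0.9734


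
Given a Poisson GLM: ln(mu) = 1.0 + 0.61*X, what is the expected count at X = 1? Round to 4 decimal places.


Compute eta = 1.0 + 0.61 * 1 = 1.6100.
Apply inverse link: mu = e^1.6100 = 5.0028.

5.0028


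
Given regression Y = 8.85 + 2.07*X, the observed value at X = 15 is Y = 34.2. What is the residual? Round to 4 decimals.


Compute yhat = 8.85 + (2.07)(15) = 39.9000.
Residual = actual - predicted = 34.2 - 39.9000 = -5.7000.

-5.7000


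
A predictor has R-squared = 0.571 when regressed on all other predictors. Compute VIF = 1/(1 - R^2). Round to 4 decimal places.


Using VIF = 1/(1 - R^2_j):
1 - 0.571 = 0.429.
VIF = 2.3310.

2.3310


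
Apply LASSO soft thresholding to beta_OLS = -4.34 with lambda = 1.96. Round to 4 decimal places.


Absolute value: |-4.34| = 4.34.
Compare to lambda = 1.96.
Since |beta| > lambda, coefficient = sign(beta)*(|beta| - lambda) = -2.3800.

-2.3800


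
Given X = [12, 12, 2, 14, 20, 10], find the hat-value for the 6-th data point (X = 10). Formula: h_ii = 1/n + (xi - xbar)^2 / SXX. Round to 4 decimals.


n = 6, xbar = 11.6667.
SXX = sum((xi - xbar)^2) = 171.3333.
h = 1/6 + (10 - 11.6667)^2 / 171.3333 = 0.1829.

0.1829


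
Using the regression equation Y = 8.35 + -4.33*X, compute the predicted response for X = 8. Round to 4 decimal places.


Predicted value:
Y = 8.35 + (-4.33)(8) = 8.35 + -34.6400 = -26.2900.

-26.2900


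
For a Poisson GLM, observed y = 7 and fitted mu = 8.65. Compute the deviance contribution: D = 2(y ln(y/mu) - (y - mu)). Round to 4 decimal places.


First: ln(7/8.65) = -0.211649.
Then: 7 * -0.211649 = -1.481543.
y - mu = 7 - 8.65 = -1.65.
D = 2(-1.481543 - -1.65) = 0.336914, which rounds to 0.3369.

0.3369


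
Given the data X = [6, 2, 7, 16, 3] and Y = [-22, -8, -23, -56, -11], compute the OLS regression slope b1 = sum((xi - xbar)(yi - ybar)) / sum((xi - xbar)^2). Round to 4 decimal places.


Calculate xbar = 6.8000, ybar = -24.0000.
S_xx = 122.8000, S_xy = -422.0000.
Using b1 = S_xy / S_xx = -422.0000 / 122.8000, we get b1 = -3.4365.

-3.4365


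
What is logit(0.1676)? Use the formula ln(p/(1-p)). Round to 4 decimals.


Compute the odds: 0.1676/0.8324 = 0.2013.
Take the natural log: ln(0.2013) = -1.6027.

-1.6027


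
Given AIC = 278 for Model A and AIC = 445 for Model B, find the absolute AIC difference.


Compute |278 - 445| = 167.
Model A has the smaller AIC.

167


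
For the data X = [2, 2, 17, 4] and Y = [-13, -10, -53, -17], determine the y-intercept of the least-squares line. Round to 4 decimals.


First find the slope: b1 = -2.7671.
Means: xbar = 6.2500, ybar = -23.2500.
b0 = ybar - b1 * xbar = -23.2500 - -2.7671 * 6.2500 = -5.9553.

-5.9553


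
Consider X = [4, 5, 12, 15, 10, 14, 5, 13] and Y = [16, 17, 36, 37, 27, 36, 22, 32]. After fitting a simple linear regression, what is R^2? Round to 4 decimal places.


The fitted line is Y = 9.5806 + 1.8763*X.
SSres = 35.7419, SStot = 526.8750.
R^2 = 1 - SSres/SStot = 0.9322.

0.9322


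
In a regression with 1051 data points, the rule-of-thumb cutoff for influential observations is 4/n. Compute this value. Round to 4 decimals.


The threshold is 4/n.
4/1051 = 0.0038.

0.0038


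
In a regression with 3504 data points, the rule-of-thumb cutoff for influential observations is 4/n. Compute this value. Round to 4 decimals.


Cook's distance cutoff = 4/n = 4/3504.
= 0.0011.

0.0011


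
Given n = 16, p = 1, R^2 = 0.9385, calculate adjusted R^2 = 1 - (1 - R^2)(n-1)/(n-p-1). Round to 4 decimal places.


Using the formula:
(1 - 0.9385) = 0.0615.
Multiply by 15/14: 0.0615 * 15 = 0.9225, then 0.9225 / 14 = 0.0659.
Adj R^2 = 1 - 0.0659 = 0.9341.

0.9341


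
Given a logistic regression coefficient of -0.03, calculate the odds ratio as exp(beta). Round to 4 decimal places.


exp(-0.03) = 0.9704.
So the odds ratio is 0.9704.

0.9704


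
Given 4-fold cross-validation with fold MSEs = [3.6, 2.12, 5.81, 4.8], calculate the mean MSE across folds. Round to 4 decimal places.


Add all fold MSEs: 16.3300.
Divide by k = 4: 16.3300/4 = 4.0825.

4.0825


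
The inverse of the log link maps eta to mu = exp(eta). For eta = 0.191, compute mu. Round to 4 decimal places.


The inverse log link gives:
mu = exp(0.191) = 1.2105.

1.2105


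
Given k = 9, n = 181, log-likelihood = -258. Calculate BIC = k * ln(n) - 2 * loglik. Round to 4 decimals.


Compute k*ln(n) = 9*ln(181) = 9*5.198497 = 46.786473.
Then -2*loglik = 516.
BIC = 46.786473 + 516 = 562.786473, which rounds to 562.7865.

562.7865


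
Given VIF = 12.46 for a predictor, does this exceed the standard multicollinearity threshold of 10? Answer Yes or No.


Compare VIF = 12.46 to the threshold of 10.
12.46 >= 10, so the answer is Yes.

Yes


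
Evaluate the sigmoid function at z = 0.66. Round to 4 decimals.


Compute exp(-0.6600) = 0.5169.
Sigmoid = 1 / (1 + 0.5169) = 1 / 1.5169 = 0.6593.

0.6593


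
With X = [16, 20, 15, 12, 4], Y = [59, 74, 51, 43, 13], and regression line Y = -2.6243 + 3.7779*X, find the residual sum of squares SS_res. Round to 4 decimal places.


For each point, residual = actual - predicted.
Residuals: [1.1779, 1.0663, -3.0442, 0.2895, 0.5127].
Sum of squared residuals = 12.1383.

12.1383


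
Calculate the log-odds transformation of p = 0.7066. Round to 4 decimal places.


Compute the odds: 0.7066/0.2934 = 2.4083.
Take the natural log: ln(2.4083) = 0.8789.

0.8789


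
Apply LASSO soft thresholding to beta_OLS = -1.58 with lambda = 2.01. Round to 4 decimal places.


Check: |-1.58| = 1.58 vs lambda = 2.01.
Since |beta| <= lambda, the coefficient is set to 0.
Soft-thresholded coefficient = 0.0000.

0.0000


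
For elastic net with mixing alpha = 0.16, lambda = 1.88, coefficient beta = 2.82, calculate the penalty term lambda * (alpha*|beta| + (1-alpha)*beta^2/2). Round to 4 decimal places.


Compute:
L1 = 0.16 * 2.82 = 0.4512.
L2 = 0.84 * 2.82^2 / 2 = 3.3400.
Penalty = 1.88 * (0.4512 + 3.3400) = 7.1275.

7.1275


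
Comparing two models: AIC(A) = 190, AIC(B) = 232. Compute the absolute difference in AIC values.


Compute |190 - 232| = 42.
Model A has the smaller AIC.

42


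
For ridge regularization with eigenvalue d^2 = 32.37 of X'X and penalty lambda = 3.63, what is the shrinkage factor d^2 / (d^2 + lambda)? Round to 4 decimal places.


Compute the denominator: 32.37 + 3.63 = 36.0000.
Shrinkage factor = 32.37 / 36.0000 = 0.8992.

0.8992


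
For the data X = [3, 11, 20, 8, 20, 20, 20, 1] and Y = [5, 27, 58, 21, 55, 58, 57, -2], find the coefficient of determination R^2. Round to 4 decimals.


After computing the OLS fit (b0=-4.8278, b1=3.0837):
SSres = 12.2143, SStot = 4470.8750.
R^2 = 1 - 12.2143/4470.8750 = 0.9973.

0.9973


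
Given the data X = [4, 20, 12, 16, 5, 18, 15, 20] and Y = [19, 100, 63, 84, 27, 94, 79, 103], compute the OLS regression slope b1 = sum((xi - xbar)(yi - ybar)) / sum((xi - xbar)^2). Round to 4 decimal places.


Calculate xbar = 13.7500, ybar = 71.1250.
S_xx = 277.5000, S_xy = 1424.2500.
Using b1 = S_xy / S_xx = 1424.2500 / 277.5000, we get b1 = 5.1324.

5.1324


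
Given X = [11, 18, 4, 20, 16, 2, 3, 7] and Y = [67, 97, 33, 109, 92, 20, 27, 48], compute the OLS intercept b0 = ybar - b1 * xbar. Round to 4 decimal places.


First find the slope: b1 = 4.8272.
Means: xbar = 10.1250, ybar = 61.6250.
b0 = ybar - b1 * xbar = 61.6250 - 4.8272 * 10.1250 = 12.7492.

12.7492


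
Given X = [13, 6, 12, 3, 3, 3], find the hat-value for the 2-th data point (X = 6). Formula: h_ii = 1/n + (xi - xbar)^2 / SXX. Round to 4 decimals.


Mean of X: xbar = 6.6667.
SXX = 109.3333.
For X = 6: h = 1/6 + (6 - 6.6667)^2/109.3333 = 0.1707.

0.1707


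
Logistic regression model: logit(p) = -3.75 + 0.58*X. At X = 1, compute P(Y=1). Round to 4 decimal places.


Linear predictor: z = -3.75 + 0.58 * 1 = -3.1700.
P = 1/(1 + exp(3.1700)) = 1/(1 + 23.8075) = 0.0403.

0.0403


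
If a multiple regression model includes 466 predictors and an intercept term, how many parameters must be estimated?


Each predictor gets one coefficient, plus one intercept.
Total parameters = 466 + 1 = 467.

467


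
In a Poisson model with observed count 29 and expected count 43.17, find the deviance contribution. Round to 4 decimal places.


First: ln(29/43.17) = -0.397850.
Then: 29 * -0.397850 = -11.537650.
y - mu = 29 - 43.17 = -14.17.
D = 2(-11.537650 - -14.17) = 5.264700, which rounds to 5.2647.

5.2647


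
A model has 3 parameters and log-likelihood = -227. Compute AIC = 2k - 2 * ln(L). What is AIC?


Compute:
2k = 2*3 = 6.
-2*loglik = -2*(-227) = 454.
AIC = 6 + 454 = 460.

460


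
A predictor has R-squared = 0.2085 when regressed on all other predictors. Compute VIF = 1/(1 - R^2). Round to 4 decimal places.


Using VIF = 1/(1 - R^2_j):
1 - 0.2085 = 0.7915.
VIF = 1.2634.

1.2634


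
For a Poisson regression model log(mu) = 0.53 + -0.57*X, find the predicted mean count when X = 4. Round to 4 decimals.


Linear predictor: eta = 0.53 + (-0.57)(4) = -1.7500.
Expected count: mu = exp(-1.7500) = 0.1738.

0.1738


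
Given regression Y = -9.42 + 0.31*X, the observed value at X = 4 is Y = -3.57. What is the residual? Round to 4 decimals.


Compute yhat = -9.42 + (0.31)(4) = -8.1800.
Residual = actual - predicted = -3.57 - -8.1800 = 4.6100.

4.6100


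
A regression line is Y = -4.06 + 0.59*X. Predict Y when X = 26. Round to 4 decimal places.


Predicted value:
Y = -4.06 + (0.59)(26) = -4.06 + 15.3400 = 11.2800.

11.2800


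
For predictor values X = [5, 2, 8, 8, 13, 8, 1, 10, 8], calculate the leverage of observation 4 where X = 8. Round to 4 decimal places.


Compute xbar = 7.0000 with n = 9 observations.
SXX = 114.0000.
Leverage = 1/9 + (8 - 7.0000)^2/114.0000 = 0.1199.

0.1199


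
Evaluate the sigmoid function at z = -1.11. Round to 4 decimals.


exp(1.1100) = 3.0344.
1 + exp(-z) = 4.0344.
sigmoid = 1/4.0344 = 0.2479.

0.2479


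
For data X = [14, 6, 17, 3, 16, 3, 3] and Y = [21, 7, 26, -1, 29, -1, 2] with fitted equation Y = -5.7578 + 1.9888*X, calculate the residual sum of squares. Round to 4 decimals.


Compute predicted values, then residuals = yi - yhat_i.
Residuals: [-1.0854, 0.8250, -2.0518, -1.2086, 2.9370, -1.2086, 1.7914].
SSres = sum(residual^2) = 20.8251.

20.8251


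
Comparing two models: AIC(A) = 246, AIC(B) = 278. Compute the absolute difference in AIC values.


Absolute difference = |246 - 278| = 32.
The model with lower AIC (A) is preferred.

32


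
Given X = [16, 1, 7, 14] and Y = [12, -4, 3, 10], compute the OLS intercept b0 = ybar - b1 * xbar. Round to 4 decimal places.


The slope is b1 = 1.0603.
Sample means are xbar = 9.5000 and ybar = 5.2500.
Intercept: b0 = 5.2500 - (1.0603)(9.5000) = -4.8227.

-4.8227


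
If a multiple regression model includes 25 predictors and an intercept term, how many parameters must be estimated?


Including the intercept, the model has 25 predictor coefficients + 1 intercept.
Total = 26.

26


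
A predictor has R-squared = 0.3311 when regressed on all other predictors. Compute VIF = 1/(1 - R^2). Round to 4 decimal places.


VIF = 1 / (1 - 0.3311).
= 1 / 0.6689 = 1.4950.

1.4950


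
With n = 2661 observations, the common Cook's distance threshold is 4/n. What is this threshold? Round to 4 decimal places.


Cook's distance cutoff = 4/n = 4/2661.
= 0.0015.

0.0015


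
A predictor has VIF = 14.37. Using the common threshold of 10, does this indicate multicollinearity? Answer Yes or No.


The threshold is 10.
VIF = 14.37 is >= 10.
Multicollinearity indication: Yes.

Yes


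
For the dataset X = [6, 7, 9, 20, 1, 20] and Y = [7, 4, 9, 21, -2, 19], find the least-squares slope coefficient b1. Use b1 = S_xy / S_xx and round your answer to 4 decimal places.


First compute the means: xbar = 10.5000, ybar = 9.6667.
Then S_xx = sum((xi - xbar)^2) = 305.5000.
S_xy = sum((xi - xbar)(yi - ybar)) = 340.0000.
b1 = S_xy / S_xx = 340.0000 / 305.5000 = 1.1129.

1.1129


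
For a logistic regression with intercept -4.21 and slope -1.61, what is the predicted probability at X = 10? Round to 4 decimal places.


z = -4.21 + -1.61 * 10 = -20.3100.
Sigmoid: P = 1 / (1 + exp(20.3100)) = 0.0000.

0.0000


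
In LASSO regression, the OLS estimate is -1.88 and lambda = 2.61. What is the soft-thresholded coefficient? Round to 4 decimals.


Check: |-1.88| = 1.88 vs lambda = 2.61.
Since |beta| <= lambda, the coefficient is set to 0.
Soft-thresholded coefficient = 0.0000.

0.0000


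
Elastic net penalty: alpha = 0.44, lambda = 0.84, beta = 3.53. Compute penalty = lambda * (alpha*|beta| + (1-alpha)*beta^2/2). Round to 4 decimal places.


Compute:
L1 = 0.44 * 3.53 = 1.5532.
L2 = 0.56 * 3.53^2 / 2 = 3.4891.
Penalty = 0.84 * (1.5532 + 3.4891) = 4.2355.

4.2355


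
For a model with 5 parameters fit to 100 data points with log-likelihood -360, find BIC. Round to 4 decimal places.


ln(100) = 4.605170.
k * ln(n) = 5 * 4.605170 = 23.025850.
-2L = 720.
BIC = 23.025850 + 720 = 743.025850, which rounds to 743.0259.

743.0259


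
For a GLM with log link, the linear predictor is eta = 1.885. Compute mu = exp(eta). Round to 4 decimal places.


The inverse log link gives:
mu = exp(1.885) = 6.5864.

6.5864


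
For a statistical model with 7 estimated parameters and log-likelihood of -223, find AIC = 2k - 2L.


Compute:
2k = 2*7 = 14.
-2*loglik = -2*(-223) = 446.
AIC = 14 + 446 = 460.

460


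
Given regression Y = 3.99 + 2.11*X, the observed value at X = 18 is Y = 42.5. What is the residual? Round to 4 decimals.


Predicted = 3.99 + 2.11 * 18 = 41.9700.
Residual = 42.5 - 41.9700 = 0.5300.

0.5300


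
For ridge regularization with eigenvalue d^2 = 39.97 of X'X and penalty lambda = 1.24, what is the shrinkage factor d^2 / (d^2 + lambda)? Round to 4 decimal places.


Denominator = d^2 + lambda = 39.97 + 1.24 = 41.2100.
Shrinkage = 39.97 / 41.2100 = 0.9699.

0.9699


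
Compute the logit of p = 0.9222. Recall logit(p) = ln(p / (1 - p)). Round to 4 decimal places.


Compute the odds: 0.9222/0.0778 = 11.8535.
Take the natural log: ln(11.8535) = 2.4726.

2.4726


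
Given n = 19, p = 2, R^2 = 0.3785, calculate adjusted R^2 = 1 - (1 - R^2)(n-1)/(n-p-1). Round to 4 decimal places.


Adjusted R^2 = 1 - (1 - R^2) * (n-1)/(n-p-1).
(1 - R^2) = 0.6215.
(n-1)/(n-p-1) = 18/16.
(1 - R^2) * (n-1) = 0.6215 * 18 = 11.1870.
Divide by (n-p-1): 11.1870 / 16 = 0.6992.
Adj R^2 = 1 - 0.6992 = 0.3008.

0.3008


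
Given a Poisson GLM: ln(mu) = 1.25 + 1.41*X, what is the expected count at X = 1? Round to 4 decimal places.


Compute eta = 1.25 + 1.41 * 1 = 2.6600.
Apply inverse link: mu = e^2.6600 = 14.2963.

14.2963


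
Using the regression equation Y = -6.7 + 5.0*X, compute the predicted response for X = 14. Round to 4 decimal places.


Predicted value:
Y = -6.7 + (5.0)(14) = -6.7 + 70.0000 = 63.3000.

63.3000


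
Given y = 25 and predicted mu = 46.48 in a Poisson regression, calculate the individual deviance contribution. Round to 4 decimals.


y/mu = 25/46.48 = 0.537866 (approx.), and ln(25/46.48) = -0.620146.
y * ln(y/mu) = 25 * -0.620146 = -15.503650.
y - mu = -21.48.
D = 2 * (-15.503650 - -21.48) = 11.952700, which rounds to 11.9527.

11.9527


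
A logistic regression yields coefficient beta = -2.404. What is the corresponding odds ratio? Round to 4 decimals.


The odds ratio is computed as:
OR = e^(-2.404) = 0.0904.

0.0904


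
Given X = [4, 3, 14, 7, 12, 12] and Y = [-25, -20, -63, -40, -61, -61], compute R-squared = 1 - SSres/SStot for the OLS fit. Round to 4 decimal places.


The fitted line is Y = -8.9876 + -4.1553*X.
SSres = 32.7453, SStot = 1886.0000.
R^2 = 1 - SSres/SStot = 0.9826.

0.9826


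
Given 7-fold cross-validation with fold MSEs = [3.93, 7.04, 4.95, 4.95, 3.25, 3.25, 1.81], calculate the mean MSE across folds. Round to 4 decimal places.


Sum of fold MSEs = 29.1800.
Average = 29.1800 / 7 = 4.1686.

4.1686


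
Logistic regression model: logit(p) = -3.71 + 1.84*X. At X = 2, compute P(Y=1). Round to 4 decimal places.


Linear predictor: z = -3.71 + 1.84 * 2 = -0.0300.
P = 1/(1 + exp(0.0300)) = 1/(1 + 1.0305) = 0.4925.

0.4925


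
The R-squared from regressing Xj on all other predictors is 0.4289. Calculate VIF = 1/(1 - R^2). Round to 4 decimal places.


Denominator: 1 - 0.4289 = 0.5711.
VIF = 1 / 0.5711 = 1.7510.

1.7510
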